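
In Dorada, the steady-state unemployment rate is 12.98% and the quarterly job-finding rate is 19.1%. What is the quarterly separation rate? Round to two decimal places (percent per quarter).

From u* = s/(s+f): s = u·f/(1−u).
s = 0.1298 × 19.1 / (1 − 0.1298) = 2.4792 / 0.8702 ≈ 2.85% per quarter.

Separation rate ≈ 2.85% per quarter.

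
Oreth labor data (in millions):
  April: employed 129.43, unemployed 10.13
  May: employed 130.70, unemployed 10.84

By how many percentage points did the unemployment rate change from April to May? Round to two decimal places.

The unemployment rate changed by +0.40 percentage points.

April: labor force = 129.43 + 10.13 = 139.56; u = 10.13/139.56 = 7.26%.
May: labor force = 130.70 + 10.84 = 141.54; u = 10.84/141.54 = 7.66%.
Change = 7.66% − 7.26% = +0.40 pp.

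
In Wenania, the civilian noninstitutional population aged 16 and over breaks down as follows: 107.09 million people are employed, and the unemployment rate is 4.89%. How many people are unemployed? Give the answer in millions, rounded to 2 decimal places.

Let U be the number unemployed. The labor force is E + U, and U/(E+U) = 0.0489.
So U = 0.0489 × 107.09 / (1 − 0.0489) = 5.2367 / 0.9511 ≈ 5.51 million.

About 5.51 million are unemployed.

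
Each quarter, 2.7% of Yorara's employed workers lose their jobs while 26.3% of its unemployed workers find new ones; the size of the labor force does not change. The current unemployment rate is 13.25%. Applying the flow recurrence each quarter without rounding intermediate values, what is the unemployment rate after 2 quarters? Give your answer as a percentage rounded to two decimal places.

With a fixed labor force, u_{t+1} = u_t + s·(1−u_t) − f·u_t = u_t·(1−s−f) + s.
Here 1−s−f = 0.710 and s = 0.027.
u_1 = 0.132500 × 0.710 + 0.027 = 0.121075.
u_2 = 0.121075 × 0.710 + 0.027 = 0.112963.

Unemployment rate after two quarters ≈ 11.30%.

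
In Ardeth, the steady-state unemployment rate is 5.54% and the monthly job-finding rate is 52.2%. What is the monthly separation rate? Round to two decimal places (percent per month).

From u* = s/(s+f): s = u·f/(1−u).
s = 0.0554 × 52.2 / (1 − 0.0554) = 2.8919 / 0.9446 ≈ 3.06% per month.

Separation rate ≈ 3.06% per month.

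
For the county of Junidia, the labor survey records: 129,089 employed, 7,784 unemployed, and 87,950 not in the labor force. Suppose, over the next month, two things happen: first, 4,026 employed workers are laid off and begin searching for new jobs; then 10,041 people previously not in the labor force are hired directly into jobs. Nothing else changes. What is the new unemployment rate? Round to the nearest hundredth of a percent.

New unemployment rate ≈ 8.04%.

Initially, labor force = 129,089 + 7,784 = 136,873, so u = 7,784/136,873 = 5.69%.
After the first change, employed falls and unemployed rises by 4,026; labor force unchanged → E = 125,063, U = 11,810, labor force = 136,873.
After the second change, employed and labor force both rise by 10,041; unemployed unchanged → E = 135,104, U = 11,810, labor force = 146,914.
New unemployment rate = 11,810 / 146,914 = 8.04%.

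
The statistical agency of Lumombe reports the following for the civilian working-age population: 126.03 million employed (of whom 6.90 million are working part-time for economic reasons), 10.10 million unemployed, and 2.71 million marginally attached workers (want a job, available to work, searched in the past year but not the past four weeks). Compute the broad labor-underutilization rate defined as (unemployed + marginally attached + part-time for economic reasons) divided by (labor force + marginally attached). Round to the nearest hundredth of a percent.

Labor force = 126.03 + 10.10 = 136.13 million.
Numerator = 10.10 + 2.71 + 6.90 = 19.71 million.
Denominator = 136.13 + 2.71 = 138.84 million.
Broad rate = 19.71 / 138.84 = 14.20%.

Broad underutilization rate ≈ 14.20%.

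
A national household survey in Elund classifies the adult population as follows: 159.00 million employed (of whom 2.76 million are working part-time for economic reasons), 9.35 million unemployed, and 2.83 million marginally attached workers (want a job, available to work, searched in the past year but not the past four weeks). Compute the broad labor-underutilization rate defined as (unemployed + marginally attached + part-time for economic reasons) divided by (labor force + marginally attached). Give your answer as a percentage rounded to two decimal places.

Broad underutilization rate ≈ 8.73%.

Labor force = 159.00 + 9.35 = 168.35 million.
Numerator = 9.35 + 2.83 + 2.76 = 14.94 million.
Denominator = 168.35 + 2.83 = 171.18 million.
Broad rate = 14.94 / 171.18 = 8.73%.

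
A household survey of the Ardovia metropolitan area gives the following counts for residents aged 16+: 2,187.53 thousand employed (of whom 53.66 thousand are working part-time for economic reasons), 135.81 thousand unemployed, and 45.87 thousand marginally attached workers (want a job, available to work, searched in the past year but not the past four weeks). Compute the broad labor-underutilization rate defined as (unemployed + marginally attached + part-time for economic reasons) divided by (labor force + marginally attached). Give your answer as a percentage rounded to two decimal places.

Broad underutilization rate ≈ 9.93%.

Labor force = 2,187.53 + 135.81 = 2,323.34 thousand.
Numerator = 135.81 + 45.87 + 53.66 = 235.34 thousand.
Denominator = 2,323.34 + 45.87 = 2,369.21 thousand.
Broad rate = 235.34 / 2,369.21 = 9.93%.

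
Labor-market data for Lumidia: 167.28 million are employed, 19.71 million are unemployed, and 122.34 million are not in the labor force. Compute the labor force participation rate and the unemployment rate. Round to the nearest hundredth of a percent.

Labor force participation rate ≈ 60.45%; unemployment rate ≈ 10.54%.

Labor force = employed + unemployed = 167.28 + 19.71 = 186.99 million.
Working-age population = 186.99 + 122.34 = 309.33 million.
Unemployment rate = 19.71 / 186.99 = 10.54%.
Labor force participation rate = 186.99 / 309.33 = 60.45%.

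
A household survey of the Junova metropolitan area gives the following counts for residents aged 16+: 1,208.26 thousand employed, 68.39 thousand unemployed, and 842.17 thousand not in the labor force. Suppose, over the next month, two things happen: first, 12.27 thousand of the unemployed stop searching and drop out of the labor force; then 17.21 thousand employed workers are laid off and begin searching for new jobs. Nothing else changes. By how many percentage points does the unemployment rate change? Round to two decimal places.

Initially, labor force = 1,208.26 + 68.39 = 1,276.65 thousand, so u = 68.39/1,276.65 = 5.36%.
After the first change, unemployed and labor force both fall by 12.27 → E = 1,208.26, U = 56.12, labor force = 1,264.38 thousand.
After the second change, employed falls and unemployed rises by 17.21; labor force unchanged → E = 1,191.05, U = 73.33, labor force = 1,264.38 thousand.
New unemployment rate = 73.33 / 1,264.38 = 5.80%.
Change = 5.80% − 5.36% = +0.44 percentage points.

The unemployment rate changes by +0.44 percentage points.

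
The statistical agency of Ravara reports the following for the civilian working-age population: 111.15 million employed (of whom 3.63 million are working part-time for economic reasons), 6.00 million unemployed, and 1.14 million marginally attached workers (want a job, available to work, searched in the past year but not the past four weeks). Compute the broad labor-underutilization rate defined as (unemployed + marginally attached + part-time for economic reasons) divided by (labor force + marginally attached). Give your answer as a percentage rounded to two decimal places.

Labor force = 111.15 + 6.00 = 117.15 million.
Numerator = 6.00 + 1.14 + 3.63 = 10.77 million.
Denominator = 117.15 + 1.14 = 118.29 million.
Broad rate = 10.77 / 118.29 = 9.10%.

Broad underutilization rate ≈ 9.10%.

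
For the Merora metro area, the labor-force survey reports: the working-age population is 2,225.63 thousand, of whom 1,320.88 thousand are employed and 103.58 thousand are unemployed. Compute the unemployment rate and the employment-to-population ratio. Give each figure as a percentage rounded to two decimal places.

Labor force = employed + unemployed = 1,320.88 + 103.58 = 1,424.46 thousand.
Unemployment rate = 103.58 / 1,424.46 = 7.27%.
Employment-population ratio = 1,320.88 / 2,225.63 = 59.35%.

Unemployment rate ≈ 7.27%; employment-population ratio ≈ 59.35%.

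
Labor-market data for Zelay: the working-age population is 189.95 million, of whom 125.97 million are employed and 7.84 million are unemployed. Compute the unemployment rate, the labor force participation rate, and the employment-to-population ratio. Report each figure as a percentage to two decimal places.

Labor force = employed + unemployed = 125.97 + 7.84 = 133.81 million.
Unemployment rate = 7.84 / 133.81 = 5.86%.
Labor force participation rate = 133.81 / 189.95 = 70.44%.
Employment-population ratio = 125.97 / 189.95 = 66.32%.

Unemployment rate ≈ 5.86%; labor force participation rate ≈ 70.44%; employment-population ratio ≈ 66.32%.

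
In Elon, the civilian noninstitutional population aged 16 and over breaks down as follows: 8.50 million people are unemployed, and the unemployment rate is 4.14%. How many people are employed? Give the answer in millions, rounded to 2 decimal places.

Labor force = U / u = 8.50 / 0.0414 ≈ 205.31 million.
Employed = labor force − unemployed = 205.31 − 8.50 = 196.81 million.

About 196.81 million are employed.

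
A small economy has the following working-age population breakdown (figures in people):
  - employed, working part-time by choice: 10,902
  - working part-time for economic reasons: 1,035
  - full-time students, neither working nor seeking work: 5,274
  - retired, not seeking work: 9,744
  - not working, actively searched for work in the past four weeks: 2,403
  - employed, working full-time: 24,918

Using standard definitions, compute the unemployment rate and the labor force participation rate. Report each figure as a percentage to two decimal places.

Employed = 10,902 + 1,035 + 24,918 = 36,855 (anyone who worked, including part-time for economic reasons, counts as employed).
Unemployed = 2,403.
Labor force = 36,855 + 2,403 = 39,258.
Not in labor force = 5,274 + 9,744 = 15,018 (those not working and not actively searching are outside the labor force).
Civilian working-age population = 39,258 + 15,018 = 54,276.
Unemployment rate = 2,403 / 39,258 = 6.12%.
Labor force participation rate = 39,258 / 54,276 = 72.33%.

Unemployment rate ≈ 6.12%; labor force participation rate ≈ 72.33%.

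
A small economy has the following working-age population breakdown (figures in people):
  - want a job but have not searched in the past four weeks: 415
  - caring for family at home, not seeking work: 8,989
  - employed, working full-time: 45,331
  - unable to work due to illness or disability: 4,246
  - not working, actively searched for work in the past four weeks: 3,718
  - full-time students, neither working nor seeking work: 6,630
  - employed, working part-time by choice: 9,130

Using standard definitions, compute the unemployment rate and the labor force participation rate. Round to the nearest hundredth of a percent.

Unemployment rate ≈ 6.39%; labor force participation rate ≈ 74.15%.

Employed = 45,331 + 9,130 = 54,461.
Unemployed = 3,718.
Labor force = 54,461 + 3,718 = 58,179.
Not in labor force = 415 + 8,989 + 4,246 + 6,630 = 20,280 (those not working and not actively searching are outside the labor force — including those who want a job but have given up searching).
Civilian working-age population = 58,179 + 20,280 = 78,459.
Unemployment rate = 3,718 / 58,179 = 6.39%.
Labor force participation rate = 58,179 / 78,459 = 74.15%.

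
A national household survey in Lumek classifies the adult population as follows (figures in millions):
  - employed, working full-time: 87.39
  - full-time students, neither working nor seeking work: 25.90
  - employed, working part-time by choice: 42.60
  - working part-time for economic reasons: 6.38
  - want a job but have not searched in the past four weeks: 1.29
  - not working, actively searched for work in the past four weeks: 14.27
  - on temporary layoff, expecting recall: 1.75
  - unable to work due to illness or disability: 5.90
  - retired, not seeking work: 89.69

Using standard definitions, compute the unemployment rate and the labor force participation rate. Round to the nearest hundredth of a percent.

Employed = 87.39 + 42.60 + 6.38 = 136.37 million (anyone who worked, including part-time for economic reasons, counts as employed).
Unemployed = 14.27 + 1.75 = 16.02 million (jobless and actively searching, or on temporary layoff).
Labor force = 136.37 + 16.02 = 152.39 million.
Not in labor force = 25.90 + 1.29 + 5.90 + 89.69 = 122.78 million (those not working and not actively searching are outside the labor force — including those who want a job but have given up searching).
Civilian working-age population = 152.39 + 122.78 = 275.17 million.
Unemployment rate = 16.02 / 152.39 = 10.51%.
Labor force participation rate = 152.39 / 275.17 = 55.38%.

Unemployment rate ≈ 10.51%; labor force participation rate ≈ 55.38%.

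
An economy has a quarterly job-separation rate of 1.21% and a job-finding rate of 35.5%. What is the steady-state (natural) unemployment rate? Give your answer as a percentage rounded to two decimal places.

Steady-state unemployment rate ≈ 3.30%.

At steady state the flows balance: s·E = f·U, so U/(E+U) = s/(s+f).
u* = 1.21 / (1.21 + 35.5) = 1.21 / 36.71 = 3.30%.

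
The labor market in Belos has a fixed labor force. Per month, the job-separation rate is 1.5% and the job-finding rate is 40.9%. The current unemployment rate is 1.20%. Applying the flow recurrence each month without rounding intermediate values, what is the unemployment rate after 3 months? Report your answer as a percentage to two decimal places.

Unemployment rate after three months ≈ 3.09%.

With a fixed labor force, u_{t+1} = u_t + s·(1−u_t) − f·u_t = u_t·(1−s−f) + s.
Here 1−s−f = 0.576 and s = 0.015.
u_1 = 0.012000 × 0.576 + 0.015 = 0.021912.
u_2 = 0.021912 × 0.576 + 0.015 = 0.027621.
u_3 = 0.027621 × 0.576 + 0.015 = 0.030910.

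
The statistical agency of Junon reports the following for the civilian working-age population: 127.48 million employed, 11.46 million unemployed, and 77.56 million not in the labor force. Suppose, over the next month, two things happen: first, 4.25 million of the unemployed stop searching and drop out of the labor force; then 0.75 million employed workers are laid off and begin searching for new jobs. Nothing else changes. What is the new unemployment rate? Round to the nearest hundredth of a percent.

Initially, labor force = 127.48 + 11.46 = 138.94 million, so u = 11.46/138.94 = 8.25%.
After the first change, unemployed and labor force both fall by 4.25 → E = 127.48, U = 7.21, labor force = 134.69 million.
After the second change, employed falls and unemployed rises by 0.75; labor force unchanged → E = 126.73, U = 7.96, labor force = 134.69 million.
New unemployment rate = 7.96 / 134.69 = 5.91%.

New unemployment rate ≈ 5.91%.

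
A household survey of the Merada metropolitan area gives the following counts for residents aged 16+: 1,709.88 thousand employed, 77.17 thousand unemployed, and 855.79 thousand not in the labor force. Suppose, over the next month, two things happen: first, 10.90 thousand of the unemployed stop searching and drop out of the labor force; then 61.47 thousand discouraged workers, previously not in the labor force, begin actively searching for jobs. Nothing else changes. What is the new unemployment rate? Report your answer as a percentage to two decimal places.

New unemployment rate ≈ 6.95%.

Initially, labor force = 1,709.88 + 77.17 = 1,787.05 thousand, so u = 77.17/1,787.05 = 4.32%.
After the first change, unemployed and labor force both fall by 10.90 → E = 1,709.88, U = 66.27, labor force = 1,776.15 thousand.
After the second change, unemployed and labor force both rise by 61.47 → E = 1,709.88, U = 127.74, labor force = 1,837.62 thousand.
New unemployment rate = 127.74 / 1,837.62 = 6.95%.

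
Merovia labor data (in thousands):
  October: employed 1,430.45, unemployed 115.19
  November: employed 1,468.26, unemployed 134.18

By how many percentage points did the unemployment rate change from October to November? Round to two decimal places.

The unemployment rate changed by +0.92 percentage points.

October: labor force = 1,430.45 + 115.19 = 1,545.64; u = 115.19/1,545.64 = 7.45%.
November: labor force = 1,468.26 + 134.18 = 1,602.44; u = 134.18/1,602.44 = 8.37%.
Change = 8.37% − 7.45% = +0.92 pp.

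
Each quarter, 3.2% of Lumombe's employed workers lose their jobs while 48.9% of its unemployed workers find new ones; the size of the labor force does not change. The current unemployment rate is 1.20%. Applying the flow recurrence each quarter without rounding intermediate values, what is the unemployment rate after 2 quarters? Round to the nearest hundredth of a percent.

Unemployment rate after two quarters ≈ 5.01%.

With a fixed labor force, u_{t+1} = u_t + s·(1−u_t) − f·u_t = u_t·(1−s−f) + s.
Here 1−s−f = 0.479 and s = 0.032.
u_1 = 0.012000 × 0.479 + 0.032 = 0.037748.
u_2 = 0.037748 × 0.479 + 0.032 = 0.050081.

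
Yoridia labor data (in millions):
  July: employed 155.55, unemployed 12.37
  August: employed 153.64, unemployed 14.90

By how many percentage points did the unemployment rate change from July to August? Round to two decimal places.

The unemployment rate changed by +1.47 percentage points.

July: labor force = 155.55 + 12.37 = 167.92; u = 12.37/167.92 = 7.37%.
August: labor force = 153.64 + 14.90 = 168.54; u = 14.90/168.54 = 8.84%.
Change = 8.84% − 7.37% = +1.47 pp.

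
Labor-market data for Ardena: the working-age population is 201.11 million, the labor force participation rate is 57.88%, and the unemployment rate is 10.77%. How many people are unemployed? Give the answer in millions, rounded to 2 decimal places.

About 12.54 million are unemployed.

Labor force = 0.5788 × 201.11 = 116.40 million.
Unemployed = 0.1077 × 116.40 ≈ 12.54 million.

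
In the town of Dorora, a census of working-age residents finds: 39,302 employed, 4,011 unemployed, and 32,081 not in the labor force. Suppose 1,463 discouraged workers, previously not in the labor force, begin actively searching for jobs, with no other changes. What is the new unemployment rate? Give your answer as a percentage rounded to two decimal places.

Initially, labor force = 39,302 + 4,011 = 43,313, so u = 4,011/43,313 = 9.26%.
After the change, unemployed and labor force both rise by 1,463 → E = 39,302, U = 5,474, labor force = 44,776.
New unemployment rate = 5,474 / 44,776 = 12.23%.

New unemployment rate ≈ 12.23%.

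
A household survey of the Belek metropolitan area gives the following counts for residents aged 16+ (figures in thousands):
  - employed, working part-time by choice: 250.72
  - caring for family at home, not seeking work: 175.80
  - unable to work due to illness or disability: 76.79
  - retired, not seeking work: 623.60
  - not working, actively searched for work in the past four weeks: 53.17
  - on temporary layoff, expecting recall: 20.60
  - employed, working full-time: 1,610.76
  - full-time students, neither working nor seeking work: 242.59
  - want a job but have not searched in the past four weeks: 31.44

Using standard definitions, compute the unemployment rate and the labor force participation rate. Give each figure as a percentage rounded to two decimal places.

Employed = 250.72 + 1,610.76 = 1,861.48 thousand.
Unemployed = 53.17 + 20.60 = 73.77 thousand (jobless and actively searching, or on temporary layoff).
Labor force = 1,861.48 + 73.77 = 1,935.25 thousand.
Not in labor force = 175.80 + 76.79 + 623.60 + 242.59 + 31.44 = 1,150.22 thousand (those not working and not actively searching are outside the labor force — including those who want a job but have given up searching).
Civilian working-age population = 1,935.25 + 1,150.22 = 3,085.47 thousand.
Unemployment rate = 73.77 / 1,935.25 = 3.81%.
Labor force participation rate = 1,935.25 / 3,085.47 = 62.72%.

Unemployment rate ≈ 3.81%; labor force participation rate ≈ 62.72%.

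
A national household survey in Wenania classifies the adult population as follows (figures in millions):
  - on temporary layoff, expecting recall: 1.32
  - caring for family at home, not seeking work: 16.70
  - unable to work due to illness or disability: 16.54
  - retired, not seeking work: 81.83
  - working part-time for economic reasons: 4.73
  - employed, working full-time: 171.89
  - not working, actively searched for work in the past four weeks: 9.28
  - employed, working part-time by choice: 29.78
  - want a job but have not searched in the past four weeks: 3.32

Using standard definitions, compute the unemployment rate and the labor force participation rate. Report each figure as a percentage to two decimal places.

Employed = 4.73 + 171.89 + 29.78 = 206.40 million (anyone who worked, including part-time for economic reasons, counts as employed).
Unemployed = 1.32 + 9.28 = 10.60 million (jobless and actively searching, or on temporary layoff).
Labor force = 206.40 + 10.60 = 217.00 million.
Not in labor force = 16.70 + 16.54 + 81.83 + 3.32 = 118.39 million (those not working and not actively searching are outside the labor force — including those who want a job but have given up searching).
Civilian working-age population = 217.00 + 118.39 = 335.39 million.
Unemployment rate = 10.60 / 217.00 = 4.88%.
Labor force participation rate = 217.00 / 335.39 = 64.70%.

Unemployment rate ≈ 4.88%; labor force participation rate ≈ 64.70%.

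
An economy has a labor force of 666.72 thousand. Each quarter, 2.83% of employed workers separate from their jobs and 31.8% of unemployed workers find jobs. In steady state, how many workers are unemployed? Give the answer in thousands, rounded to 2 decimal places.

About 54.49 thousand are unemployed in steady state.

Steady-state unemployment rate u* = s/(s+f) = 2.83/(2.83+31.8) = 0.081721.
Unemployed = u* × labor force = 0.081721 × 666.72 ≈ 54.49 thousand.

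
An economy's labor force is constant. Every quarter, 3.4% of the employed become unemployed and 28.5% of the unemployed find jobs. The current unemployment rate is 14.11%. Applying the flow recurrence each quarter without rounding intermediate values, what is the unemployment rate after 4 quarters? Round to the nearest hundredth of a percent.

With a fixed labor force, u_{t+1} = u_t + s·(1−u_t) − f·u_t = u_t·(1−s−f) + s.
Here 1−s−f = 0.681 and s = 0.034.
u_1 = 0.141100 × 0.681 + 0.034 = 0.130089.
u_2 = 0.130089 × 0.681 + 0.034 = 0.122591.
u_3 = 0.122591 × 0.681 + 0.034 = 0.117484.
u_4 = 0.117484 × 0.681 + 0.034 = 0.114007.

Unemployment rate after four quarters ≈ 11.40%.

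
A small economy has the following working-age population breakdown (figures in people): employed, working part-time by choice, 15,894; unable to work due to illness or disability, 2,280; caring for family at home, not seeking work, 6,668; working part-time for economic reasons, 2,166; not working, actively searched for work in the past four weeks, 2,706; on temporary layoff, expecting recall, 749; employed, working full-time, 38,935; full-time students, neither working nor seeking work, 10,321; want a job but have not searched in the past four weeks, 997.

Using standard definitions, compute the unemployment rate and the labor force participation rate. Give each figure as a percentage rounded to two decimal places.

Unemployment rate ≈ 5.72%; labor force participation rate ≈ 74.89%.

Employed = 15,894 + 2,166 + 38,935 = 56,995 (anyone who worked, including part-time for economic reasons, counts as employed).
Unemployed = 2,706 + 749 = 3,455 (jobless and actively searching, or on temporary layoff).
Labor force = 56,995 + 3,455 = 60,450.
Not in labor force = 2,280 + 6,668 + 10,321 + 997 = 20,266 (those not working and not actively searching are outside the labor force — including those who want a job but have given up searching).
Civilian working-age population = 60,450 + 20,266 = 80,716.
Unemployment rate = 3,455 / 60,450 = 5.72%.
Labor force participation rate = 60,450 / 80,716 = 74.89%.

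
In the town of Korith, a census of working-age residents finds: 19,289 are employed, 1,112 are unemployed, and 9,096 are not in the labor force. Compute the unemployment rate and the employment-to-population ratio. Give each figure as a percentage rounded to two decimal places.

Unemployment rate ≈ 5.45%; employment-population ratio ≈ 65.39%.

Labor force = employed + unemployed = 19,289 + 1,112 = 20,401.
Working-age population = 20,401 + 9,096 = 29,497.
Unemployment rate = 1,112 / 20,401 = 5.45%.
Employment-population ratio = 19,289 / 29,497 = 65.39%.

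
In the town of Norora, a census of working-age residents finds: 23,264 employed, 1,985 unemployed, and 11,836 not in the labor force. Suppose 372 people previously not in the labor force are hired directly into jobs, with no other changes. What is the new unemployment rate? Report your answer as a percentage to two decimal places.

New unemployment rate ≈ 7.75%.

Initially, labor force = 23,264 + 1,985 = 25,249, so u = 1,985/25,249 = 7.86%.
After the change, employed and labor force both rise by 372; unemployed unchanged → E = 23,636, U = 1,985, labor force = 25,621.
New unemployment rate = 1,985 / 25,621 = 7.75%.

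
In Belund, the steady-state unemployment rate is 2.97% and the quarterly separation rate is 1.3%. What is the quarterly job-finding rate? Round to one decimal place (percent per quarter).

From u* = s/(s+f): f = s·(1−u)/u.
f = 1.3 × (1 − 0.0297) / 0.0297 = 1.2614 / 0.0297 ≈ 42.5% per quarter.

Job-finding rate ≈ 42.5% per quarter.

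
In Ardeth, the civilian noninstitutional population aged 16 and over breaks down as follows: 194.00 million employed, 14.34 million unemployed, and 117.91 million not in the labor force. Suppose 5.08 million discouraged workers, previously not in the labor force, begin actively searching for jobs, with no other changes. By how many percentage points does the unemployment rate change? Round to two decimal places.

Initially, labor force = 194.00 + 14.34 = 208.34 million, so u = 14.34/208.34 = 6.88%.
After the change, unemployed and labor force both rise by 5.08 → E = 194.00, U = 19.42, labor force = 213.42 million.
New unemployment rate = 19.42 / 213.42 = 9.10%.
Change = 9.10% − 6.88% = +2.22 percentage points.

The unemployment rate changes by +2.22 percentage points.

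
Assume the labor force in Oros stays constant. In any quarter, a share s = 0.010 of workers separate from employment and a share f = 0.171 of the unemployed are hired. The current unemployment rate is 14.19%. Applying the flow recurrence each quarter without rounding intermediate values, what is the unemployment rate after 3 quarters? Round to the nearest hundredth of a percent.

Unemployment rate after three quarters ≈ 10.29%.

With a fixed labor force, u_{t+1} = u_t + s·(1−u_t) − f·u_t = u_t·(1−s−f) + s.
Here 1−s−f = 0.819 and s = 0.010.
u_1 = 0.141900 × 0.819 + 0.010 = 0.126216.
u_2 = 0.126216 × 0.819 + 0.010 = 0.113371.
u_3 = 0.113371 × 0.819 + 0.010 = 0.102851.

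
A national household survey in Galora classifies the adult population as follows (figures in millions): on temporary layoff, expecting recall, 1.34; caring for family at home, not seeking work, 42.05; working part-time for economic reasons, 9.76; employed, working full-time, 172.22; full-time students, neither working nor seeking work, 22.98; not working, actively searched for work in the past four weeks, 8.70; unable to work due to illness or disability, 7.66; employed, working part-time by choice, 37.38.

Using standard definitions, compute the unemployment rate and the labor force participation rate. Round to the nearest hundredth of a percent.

Unemployment rate ≈ 4.38%; labor force participation rate ≈ 75.94%.

Employed = 9.76 + 172.22 + 37.38 = 219.36 million (anyone who worked, including part-time for economic reasons, counts as employed).
Unemployed = 1.34 + 8.70 = 10.04 million (jobless and actively searching, or on temporary layoff).
Labor force = 219.36 + 10.04 = 229.40 million.
Not in labor force = 42.05 + 22.98 + 7.66 = 72.69 million (those not working and not actively searching are outside the labor force).
Civilian working-age population = 229.40 + 72.69 = 302.09 million.
Unemployment rate = 10.04 / 229.40 = 4.38%.
Labor force participation rate = 229.40 / 302.09 = 75.94%.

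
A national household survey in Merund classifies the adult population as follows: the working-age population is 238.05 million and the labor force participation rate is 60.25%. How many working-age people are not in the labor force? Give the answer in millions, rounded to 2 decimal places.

About 94.62 million are not in the labor force.

Share not in the labor force = 1 − 0.6025 = 0.3975.
Not in labor force = 0.3975 × 238.05 ≈ 94.62 million.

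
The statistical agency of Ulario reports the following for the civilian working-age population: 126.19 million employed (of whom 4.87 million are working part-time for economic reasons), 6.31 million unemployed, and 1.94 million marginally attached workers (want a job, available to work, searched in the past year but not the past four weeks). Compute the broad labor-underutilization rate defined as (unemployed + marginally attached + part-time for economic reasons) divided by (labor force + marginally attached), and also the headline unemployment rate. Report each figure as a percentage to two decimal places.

Broad underutilization rate ≈ 9.76%; headline unemployment rate ≈ 4.76%.

Labor force = 126.19 + 6.31 = 132.50 million.
Numerator = 6.31 + 1.94 + 4.87 = 13.12 million.
Denominator = 132.50 + 1.94 = 134.44 million.
Broad rate = 13.12 / 134.44 = 9.76%.
Headline unemployment rate = 6.31 / 132.50 = 4.76%.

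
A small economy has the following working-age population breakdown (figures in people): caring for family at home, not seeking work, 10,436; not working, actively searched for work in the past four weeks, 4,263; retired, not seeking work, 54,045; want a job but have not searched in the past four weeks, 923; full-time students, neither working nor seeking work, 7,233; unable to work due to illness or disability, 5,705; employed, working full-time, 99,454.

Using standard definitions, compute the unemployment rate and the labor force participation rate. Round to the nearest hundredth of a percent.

Unemployment rate ≈ 4.11%; labor force participation rate ≈ 56.97%.

Employed = 99,454.
Unemployed = 4,263.
Labor force = 99,454 + 4,263 = 103,717.
Not in labor force = 10,436 + 54,045 + 923 + 7,233 + 5,705 = 78,342 (those not working and not actively searching are outside the labor force — including those who want a job but have given up searching).
Civilian working-age population = 103,717 + 78,342 = 182,059.
Unemployment rate = 4,263 / 103,717 = 4.11%.
Labor force participation rate = 103,717 / 182,059 = 56.97%.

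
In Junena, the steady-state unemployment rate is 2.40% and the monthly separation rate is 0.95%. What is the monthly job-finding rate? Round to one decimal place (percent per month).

Job-finding rate ≈ 38.6% per month.

From u* = s/(s+f): f = s·(1−u)/u.
f = 0.95 × (1 − 0.0240) / 0.0240 = 0.9272 / 0.0240 ≈ 38.6% per month.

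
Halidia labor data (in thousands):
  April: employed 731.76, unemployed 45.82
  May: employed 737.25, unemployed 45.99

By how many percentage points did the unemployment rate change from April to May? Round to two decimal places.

April: labor force = 731.76 + 45.82 = 777.58; u = 45.82/777.58 = 5.89%.
May: labor force = 737.25 + 45.99 = 783.24; u = 45.99/783.24 = 5.87%.
Change = 5.87% − 5.89% = −0.02 pp.

The unemployment rate changed by −0.02 percentage points.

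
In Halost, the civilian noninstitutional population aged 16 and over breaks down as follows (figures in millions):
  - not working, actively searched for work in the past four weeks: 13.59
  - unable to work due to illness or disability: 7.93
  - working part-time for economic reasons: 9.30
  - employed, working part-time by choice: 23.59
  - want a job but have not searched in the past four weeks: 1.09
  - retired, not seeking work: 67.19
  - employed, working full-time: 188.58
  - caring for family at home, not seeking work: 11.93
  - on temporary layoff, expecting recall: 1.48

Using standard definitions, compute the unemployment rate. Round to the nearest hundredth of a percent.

Employed = 9.30 + 23.59 + 188.58 = 221.47 million (anyone who worked, including part-time for economic reasons, counts as employed).
Unemployed = 13.59 + 1.48 = 15.07 million (jobless and actively searching, or on temporary layoff).
Labor force = 221.47 + 15.07 = 236.54 million.
Unemployment rate = 15.07 / 236.54 = 6.37%.

Unemployment rate ≈ 6.37%.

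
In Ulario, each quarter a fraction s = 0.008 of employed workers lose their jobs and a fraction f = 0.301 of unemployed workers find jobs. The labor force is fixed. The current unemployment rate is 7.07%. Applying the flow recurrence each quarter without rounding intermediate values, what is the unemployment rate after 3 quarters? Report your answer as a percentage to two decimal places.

Unemployment rate after three quarters ≈ 4.07%.

With a fixed labor force, u_{t+1} = u_t + s·(1−u_t) − f·u_t = u_t·(1−s−f) + s.
Here 1−s−f = 0.691 and s = 0.008.
u_1 = 0.070700 × 0.691 + 0.008 = 0.056854.
u_2 = 0.056854 × 0.691 + 0.008 = 0.047286.
u_3 = 0.047286 × 0.691 + 0.008 = 0.040675.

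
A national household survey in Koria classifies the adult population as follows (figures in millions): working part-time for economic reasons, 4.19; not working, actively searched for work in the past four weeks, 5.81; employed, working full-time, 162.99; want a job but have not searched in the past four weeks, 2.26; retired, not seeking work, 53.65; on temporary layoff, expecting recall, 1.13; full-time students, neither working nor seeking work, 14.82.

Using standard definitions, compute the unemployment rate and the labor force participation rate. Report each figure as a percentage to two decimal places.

Unemployment rate ≈ 3.99%; labor force participation rate ≈ 71.11%.

Employed = 4.19 + 162.99 = 167.18 million (anyone who worked, including part-time for economic reasons, counts as employed).
Unemployed = 5.81 + 1.13 = 6.94 million (jobless and actively searching, or on temporary layoff).
Labor force = 167.18 + 6.94 = 174.12 million.
Not in labor force = 2.26 + 53.65 + 14.82 = 70.73 million (those not working and not actively searching are outside the labor force — including those who want a job but have given up searching).
Civilian working-age population = 174.12 + 70.73 = 244.85 million.
Unemployment rate = 6.94 / 174.12 = 3.99%.
Labor force participation rate = 174.12 / 244.85 = 71.11%.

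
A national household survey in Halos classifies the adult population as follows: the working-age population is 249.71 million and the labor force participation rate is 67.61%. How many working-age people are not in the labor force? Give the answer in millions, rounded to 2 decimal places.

Share not in the labor force = 1 − 0.6761 = 0.3239.
Not in labor force = 0.3239 × 249.71 ≈ 80.88 million.

About 80.88 million are not in the labor force.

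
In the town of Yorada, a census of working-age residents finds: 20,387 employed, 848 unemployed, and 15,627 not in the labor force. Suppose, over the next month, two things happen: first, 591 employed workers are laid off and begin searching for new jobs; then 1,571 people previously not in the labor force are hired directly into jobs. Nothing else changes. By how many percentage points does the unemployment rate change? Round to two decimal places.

Initially, labor force = 20,387 + 848 = 21,235, so u = 848/21,235 = 3.99%.
After the first change, employed falls and unemployed rises by 591; labor force unchanged → E = 19,796, U = 1,439, labor force = 21,235.
After the second change, employed and labor force both rise by 1,571; unemployed unchanged → E = 21,367, U = 1,439, labor force = 22,806.
New unemployment rate = 1,439 / 22,806 = 6.31%.
Change = 6.31% − 3.99% = +2.32 percentage points.

The unemployment rate changes by +2.32 percentage points.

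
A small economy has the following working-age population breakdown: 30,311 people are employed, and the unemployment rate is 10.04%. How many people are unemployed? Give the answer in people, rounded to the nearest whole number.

About 3,383 are unemployed.

Let U be the number unemployed. The labor force is E + U, and U/(E+U) = 0.1004.
So U = 0.1004 × 30,311 / (1 − 0.1004) = 3043.22 / 0.8996 ≈ 3,383.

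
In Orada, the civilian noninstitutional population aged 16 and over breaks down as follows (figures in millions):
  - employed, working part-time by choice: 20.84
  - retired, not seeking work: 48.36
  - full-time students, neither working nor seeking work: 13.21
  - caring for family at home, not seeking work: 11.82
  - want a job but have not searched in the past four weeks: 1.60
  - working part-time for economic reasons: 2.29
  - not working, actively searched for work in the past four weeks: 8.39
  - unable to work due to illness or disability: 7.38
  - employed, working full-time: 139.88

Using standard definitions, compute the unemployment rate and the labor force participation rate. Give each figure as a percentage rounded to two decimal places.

Employed = 20.84 + 2.29 + 139.88 = 163.01 million (anyone who worked, including part-time for economic reasons, counts as employed).
Unemployed = 8.39 million.
Labor force = 163.01 + 8.39 = 171.40 million.
Not in labor force = 48.36 + 13.21 + 11.82 + 1.60 + 7.38 = 82.37 million (those not working and not actively searching are outside the labor force — including those who want a job but have given up searching).
Civilian working-age population = 171.40 + 82.37 = 253.77 million.
Unemployment rate = 8.39 / 171.40 = 4.89%.
Labor force participation rate = 171.40 / 253.77 = 67.54%.

Unemployment rate ≈ 4.89%; labor force participation rate ≈ 67.54%.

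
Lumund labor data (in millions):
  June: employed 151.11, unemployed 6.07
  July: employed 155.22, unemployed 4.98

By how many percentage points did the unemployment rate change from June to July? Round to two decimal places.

The unemployment rate changed by −0.75 percentage points.

June: labor force = 151.11 + 6.07 = 157.18; u = 6.07/157.18 = 3.86%.
July: labor force = 155.22 + 4.98 = 160.20; u = 4.98/160.20 = 3.11%.
Change = 3.11% − 3.86% = −0.75 pp.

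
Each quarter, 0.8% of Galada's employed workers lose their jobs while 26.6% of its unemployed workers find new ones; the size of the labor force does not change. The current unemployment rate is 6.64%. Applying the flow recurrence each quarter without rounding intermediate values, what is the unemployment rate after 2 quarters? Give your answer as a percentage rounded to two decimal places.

With a fixed labor force, u_{t+1} = u_t + s·(1−u_t) − f·u_t = u_t·(1−s−f) + s.
Here 1−s−f = 0.726 and s = 0.008.
u_1 = 0.066400 × 0.726 + 0.008 = 0.056206.
u_2 = 0.056206 × 0.726 + 0.008 = 0.048806.

Unemployment rate after two quarters ≈ 4.88%.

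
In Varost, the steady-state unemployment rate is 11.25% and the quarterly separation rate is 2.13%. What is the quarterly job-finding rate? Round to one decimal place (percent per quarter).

From u* = s/(s+f): f = s·(1−u)/u.
f = 2.13 × (1 − 0.1125) / 0.1125 = 1.8904 / 0.1125 ≈ 16.8% per quarter.

Job-finding rate ≈ 16.8% per quarter.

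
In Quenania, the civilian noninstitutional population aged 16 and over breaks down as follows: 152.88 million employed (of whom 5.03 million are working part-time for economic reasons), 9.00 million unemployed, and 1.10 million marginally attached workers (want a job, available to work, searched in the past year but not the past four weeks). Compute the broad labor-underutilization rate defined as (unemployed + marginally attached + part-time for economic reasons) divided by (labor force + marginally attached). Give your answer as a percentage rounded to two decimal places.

Broad underutilization rate ≈ 9.28%.

Labor force = 152.88 + 9.00 = 161.88 million.
Numerator = 9.00 + 1.10 + 5.03 = 15.13 million.
Denominator = 161.88 + 1.10 = 162.98 million.
Broad rate = 15.13 / 162.98 = 9.28%.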